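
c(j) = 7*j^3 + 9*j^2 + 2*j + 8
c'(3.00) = 245.00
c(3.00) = 284.00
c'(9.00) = 1865.00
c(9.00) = 5858.00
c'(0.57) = 19.08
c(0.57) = 13.36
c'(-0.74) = 0.18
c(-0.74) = 8.61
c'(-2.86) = 122.29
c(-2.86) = -87.86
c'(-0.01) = 1.82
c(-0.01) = 7.98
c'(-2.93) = 129.54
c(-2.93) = -96.67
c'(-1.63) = 28.45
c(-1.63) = -1.66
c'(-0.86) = 2.05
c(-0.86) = 8.48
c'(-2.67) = 103.65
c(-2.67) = -66.42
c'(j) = 21*j^2 + 18*j + 2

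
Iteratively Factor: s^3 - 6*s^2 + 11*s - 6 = (s - 2)*(s^2 - 4*s + 3) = (s - 2)*(s - 1)*(s - 3)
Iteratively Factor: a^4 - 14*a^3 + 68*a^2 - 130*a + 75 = (a - 5)*(a^3 - 9*a^2 + 23*a - 15) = (a - 5)*(a - 1)*(a^2 - 8*a + 15) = (a - 5)^2*(a - 1)*(a - 3)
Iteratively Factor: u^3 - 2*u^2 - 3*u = (u)*(u^2 - 2*u - 3) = u*(u + 1)*(u - 3)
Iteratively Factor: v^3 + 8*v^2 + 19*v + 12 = (v + 1)*(v^2 + 7*v + 12) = (v + 1)*(v + 3)*(v + 4)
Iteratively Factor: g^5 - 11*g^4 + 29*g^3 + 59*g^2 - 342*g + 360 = (g - 5)*(g^4 - 6*g^3 - g^2 + 54*g - 72) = (g - 5)*(g - 3)*(g^3 - 3*g^2 - 10*g + 24) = (g - 5)*(g - 3)*(g + 3)*(g^2 - 6*g + 8) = (g - 5)*(g - 3)*(g - 2)*(g + 3)*(g - 4)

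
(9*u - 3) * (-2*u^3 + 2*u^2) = -18*u^4 + 24*u^3 - 6*u^2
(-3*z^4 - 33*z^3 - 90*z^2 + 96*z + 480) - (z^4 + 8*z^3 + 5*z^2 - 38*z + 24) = -4*z^4 - 41*z^3 - 95*z^2 + 134*z + 456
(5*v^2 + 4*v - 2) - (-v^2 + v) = 6*v^2 + 3*v - 2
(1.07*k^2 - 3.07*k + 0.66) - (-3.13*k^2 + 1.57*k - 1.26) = 4.2*k^2 - 4.64*k + 1.92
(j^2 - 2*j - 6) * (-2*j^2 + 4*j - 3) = -2*j^4 + 8*j^3 + j^2 - 18*j + 18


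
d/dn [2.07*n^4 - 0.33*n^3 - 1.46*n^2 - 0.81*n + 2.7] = 8.28*n^3 - 0.99*n^2 - 2.92*n - 0.81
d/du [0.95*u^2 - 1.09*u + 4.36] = 1.9*u - 1.09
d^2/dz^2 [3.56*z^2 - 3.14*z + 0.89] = 7.12000000000000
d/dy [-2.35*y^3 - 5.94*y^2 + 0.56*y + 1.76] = -7.05*y^2 - 11.88*y + 0.56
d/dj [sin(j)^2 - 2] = sin(2*j)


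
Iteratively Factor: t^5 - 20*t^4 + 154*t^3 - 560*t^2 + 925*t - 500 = (t - 5)*(t^4 - 15*t^3 + 79*t^2 - 165*t + 100) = (t - 5)^2*(t^3 - 10*t^2 + 29*t - 20) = (t - 5)^3*(t^2 - 5*t + 4) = (t - 5)^3*(t - 4)*(t - 1)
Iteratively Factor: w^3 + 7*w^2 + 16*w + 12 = (w + 3)*(w^2 + 4*w + 4) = (w + 2)*(w + 3)*(w + 2)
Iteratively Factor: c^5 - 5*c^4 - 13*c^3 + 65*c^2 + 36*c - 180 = (c + 2)*(c^4 - 7*c^3 + c^2 + 63*c - 90) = (c - 3)*(c + 2)*(c^3 - 4*c^2 - 11*c + 30) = (c - 3)*(c - 2)*(c + 2)*(c^2 - 2*c - 15) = (c - 5)*(c - 3)*(c - 2)*(c + 2)*(c + 3)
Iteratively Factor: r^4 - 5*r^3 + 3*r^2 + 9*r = (r + 1)*(r^3 - 6*r^2 + 9*r) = (r - 3)*(r + 1)*(r^2 - 3*r) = (r - 3)^2*(r + 1)*(r)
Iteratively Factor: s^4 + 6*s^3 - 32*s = (s + 4)*(s^3 + 2*s^2 - 8*s) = (s - 2)*(s + 4)*(s^2 + 4*s) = (s - 2)*(s + 4)^2*(s)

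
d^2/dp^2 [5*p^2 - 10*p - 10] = 10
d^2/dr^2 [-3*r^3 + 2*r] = -18*r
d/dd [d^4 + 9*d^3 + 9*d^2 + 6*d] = 4*d^3 + 27*d^2 + 18*d + 6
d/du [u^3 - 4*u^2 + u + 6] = 3*u^2 - 8*u + 1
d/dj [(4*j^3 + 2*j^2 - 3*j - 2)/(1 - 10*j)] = (-80*j^3 - 8*j^2 + 4*j - 23)/(100*j^2 - 20*j + 1)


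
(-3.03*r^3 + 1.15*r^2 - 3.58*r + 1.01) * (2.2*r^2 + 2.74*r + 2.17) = -6.666*r^5 - 5.7722*r^4 - 11.3001*r^3 - 5.0917*r^2 - 5.0012*r + 2.1917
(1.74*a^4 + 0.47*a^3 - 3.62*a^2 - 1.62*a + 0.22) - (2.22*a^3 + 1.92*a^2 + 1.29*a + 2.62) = 1.74*a^4 - 1.75*a^3 - 5.54*a^2 - 2.91*a - 2.4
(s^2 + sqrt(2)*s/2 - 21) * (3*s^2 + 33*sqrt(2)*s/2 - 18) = 3*s^4 + 18*sqrt(2)*s^3 - 129*s^2/2 - 711*sqrt(2)*s/2 + 378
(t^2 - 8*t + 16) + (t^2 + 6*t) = 2*t^2 - 2*t + 16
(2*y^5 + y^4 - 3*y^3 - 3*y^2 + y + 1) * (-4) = -8*y^5 - 4*y^4 + 12*y^3 + 12*y^2 - 4*y - 4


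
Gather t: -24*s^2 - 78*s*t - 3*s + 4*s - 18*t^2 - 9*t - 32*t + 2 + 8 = -24*s^2 + s - 18*t^2 + t*(-78*s - 41) + 10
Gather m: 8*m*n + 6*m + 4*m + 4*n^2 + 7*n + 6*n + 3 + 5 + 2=m*(8*n + 10) + 4*n^2 + 13*n + 10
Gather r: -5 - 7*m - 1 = -7*m - 6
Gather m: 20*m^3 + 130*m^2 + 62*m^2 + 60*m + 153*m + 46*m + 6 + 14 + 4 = 20*m^3 + 192*m^2 + 259*m + 24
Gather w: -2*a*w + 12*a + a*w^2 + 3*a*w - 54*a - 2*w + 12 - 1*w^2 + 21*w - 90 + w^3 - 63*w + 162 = -42*a + w^3 + w^2*(a - 1) + w*(a - 44) + 84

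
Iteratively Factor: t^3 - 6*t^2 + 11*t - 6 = (t - 2)*(t^2 - 4*t + 3) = (t - 2)*(t - 1)*(t - 3)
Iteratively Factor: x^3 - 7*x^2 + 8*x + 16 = (x + 1)*(x^2 - 8*x + 16) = (x - 4)*(x + 1)*(x - 4)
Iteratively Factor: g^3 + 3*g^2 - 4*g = (g - 1)*(g^2 + 4*g) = (g - 1)*(g + 4)*(g)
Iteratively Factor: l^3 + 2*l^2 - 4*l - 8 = (l + 2)*(l^2 - 4) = (l + 2)^2*(l - 2)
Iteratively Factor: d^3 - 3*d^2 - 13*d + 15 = (d - 1)*(d^2 - 2*d - 15) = (d - 1)*(d + 3)*(d - 5)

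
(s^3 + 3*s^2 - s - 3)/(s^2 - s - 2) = (s^2 + 2*s - 3)/(s - 2)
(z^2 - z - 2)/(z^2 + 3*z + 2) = (z - 2)/(z + 2)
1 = 1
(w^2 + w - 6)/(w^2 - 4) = (w + 3)/(w + 2)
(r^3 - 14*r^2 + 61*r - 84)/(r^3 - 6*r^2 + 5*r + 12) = (r - 7)/(r + 1)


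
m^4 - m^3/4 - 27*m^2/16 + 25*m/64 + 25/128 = (m - 5/4)*(m - 1/2)*(m + 1/4)*(m + 5/4)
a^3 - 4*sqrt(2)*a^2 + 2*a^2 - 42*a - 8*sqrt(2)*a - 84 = (a + 2)*(a - 7*sqrt(2))*(a + 3*sqrt(2))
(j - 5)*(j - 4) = j^2 - 9*j + 20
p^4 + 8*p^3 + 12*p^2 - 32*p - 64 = (p - 2)*(p + 2)*(p + 4)^2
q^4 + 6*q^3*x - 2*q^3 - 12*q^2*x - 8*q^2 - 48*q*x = q*(q - 4)*(q + 2)*(q + 6*x)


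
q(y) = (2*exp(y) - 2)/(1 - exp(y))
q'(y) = 2*exp(y)/(1 - exp(y)) + (2*exp(y) - 2)*exp(y)/(1 - exp(y))^2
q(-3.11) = -2.00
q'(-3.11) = 0.00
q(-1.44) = -2.00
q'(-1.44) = 0.00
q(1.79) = -2.00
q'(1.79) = 0.00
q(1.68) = -2.00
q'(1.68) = 0.00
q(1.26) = -2.00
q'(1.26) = 0.00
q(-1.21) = -2.00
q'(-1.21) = 0.00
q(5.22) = -2.00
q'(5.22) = 0.00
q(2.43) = -2.00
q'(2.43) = 0.00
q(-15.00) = -2.00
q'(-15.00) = 0.00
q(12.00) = -2.00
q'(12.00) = 0.00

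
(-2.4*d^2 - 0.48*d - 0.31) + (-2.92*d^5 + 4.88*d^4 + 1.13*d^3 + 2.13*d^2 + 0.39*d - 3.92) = -2.92*d^5 + 4.88*d^4 + 1.13*d^3 - 0.27*d^2 - 0.09*d - 4.23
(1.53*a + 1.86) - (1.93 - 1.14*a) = 2.67*a - 0.0699999999999998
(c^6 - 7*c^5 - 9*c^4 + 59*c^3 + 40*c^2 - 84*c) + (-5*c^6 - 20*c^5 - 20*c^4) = -4*c^6 - 27*c^5 - 29*c^4 + 59*c^3 + 40*c^2 - 84*c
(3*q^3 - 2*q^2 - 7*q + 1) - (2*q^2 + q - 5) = 3*q^3 - 4*q^2 - 8*q + 6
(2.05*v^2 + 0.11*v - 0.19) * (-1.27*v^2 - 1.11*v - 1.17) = -2.6035*v^4 - 2.4152*v^3 - 2.2793*v^2 + 0.0822000000000001*v + 0.2223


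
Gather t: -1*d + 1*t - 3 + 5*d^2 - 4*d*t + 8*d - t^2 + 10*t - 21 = 5*d^2 + 7*d - t^2 + t*(11 - 4*d) - 24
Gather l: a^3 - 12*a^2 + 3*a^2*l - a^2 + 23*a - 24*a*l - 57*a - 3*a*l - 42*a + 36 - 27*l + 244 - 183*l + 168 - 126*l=a^3 - 13*a^2 - 76*a + l*(3*a^2 - 27*a - 336) + 448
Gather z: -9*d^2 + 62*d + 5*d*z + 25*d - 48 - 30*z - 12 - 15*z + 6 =-9*d^2 + 87*d + z*(5*d - 45) - 54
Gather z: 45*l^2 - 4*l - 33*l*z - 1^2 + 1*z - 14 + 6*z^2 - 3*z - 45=45*l^2 - 4*l + 6*z^2 + z*(-33*l - 2) - 60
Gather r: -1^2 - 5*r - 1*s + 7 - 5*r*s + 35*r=r*(30 - 5*s) - s + 6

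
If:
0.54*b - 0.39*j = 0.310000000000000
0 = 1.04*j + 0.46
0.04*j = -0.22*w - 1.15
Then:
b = 0.25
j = -0.44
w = -5.15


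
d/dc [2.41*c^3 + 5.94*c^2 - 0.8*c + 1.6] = 7.23*c^2 + 11.88*c - 0.8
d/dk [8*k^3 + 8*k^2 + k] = 24*k^2 + 16*k + 1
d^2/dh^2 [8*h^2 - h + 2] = 16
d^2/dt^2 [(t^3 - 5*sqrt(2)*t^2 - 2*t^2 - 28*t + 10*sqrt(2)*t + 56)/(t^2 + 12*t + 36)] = 4*(35*sqrt(2)*t + 52*t - 150*sqrt(2) + 216)/(t^4 + 24*t^3 + 216*t^2 + 864*t + 1296)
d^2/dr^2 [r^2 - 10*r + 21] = 2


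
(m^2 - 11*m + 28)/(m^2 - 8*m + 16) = (m - 7)/(m - 4)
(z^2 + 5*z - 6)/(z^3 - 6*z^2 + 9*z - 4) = (z + 6)/(z^2 - 5*z + 4)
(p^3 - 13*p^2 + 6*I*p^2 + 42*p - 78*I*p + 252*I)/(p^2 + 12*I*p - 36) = (p^2 - 13*p + 42)/(p + 6*I)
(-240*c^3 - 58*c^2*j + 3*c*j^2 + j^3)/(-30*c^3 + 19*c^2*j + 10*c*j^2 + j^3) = (8*c - j)/(c - j)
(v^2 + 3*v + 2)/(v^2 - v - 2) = (v + 2)/(v - 2)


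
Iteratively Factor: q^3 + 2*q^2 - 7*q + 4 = (q + 4)*(q^2 - 2*q + 1) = (q - 1)*(q + 4)*(q - 1)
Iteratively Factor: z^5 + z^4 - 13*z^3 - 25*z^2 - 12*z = (z)*(z^4 + z^3 - 13*z^2 - 25*z - 12) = z*(z - 4)*(z^3 + 5*z^2 + 7*z + 3) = z*(z - 4)*(z + 3)*(z^2 + 2*z + 1) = z*(z - 4)*(z + 1)*(z + 3)*(z + 1)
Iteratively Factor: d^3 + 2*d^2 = (d)*(d^2 + 2*d) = d*(d + 2)*(d)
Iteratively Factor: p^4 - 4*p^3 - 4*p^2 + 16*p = (p - 4)*(p^3 - 4*p) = (p - 4)*(p - 2)*(p^2 + 2*p) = p*(p - 4)*(p - 2)*(p + 2)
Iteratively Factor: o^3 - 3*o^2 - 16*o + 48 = (o + 4)*(o^2 - 7*o + 12) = (o - 3)*(o + 4)*(o - 4)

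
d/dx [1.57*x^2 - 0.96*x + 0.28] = 3.14*x - 0.96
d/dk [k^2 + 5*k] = 2*k + 5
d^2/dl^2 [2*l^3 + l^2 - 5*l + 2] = 12*l + 2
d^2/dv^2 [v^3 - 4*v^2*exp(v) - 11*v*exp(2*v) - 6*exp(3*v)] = -4*v^2*exp(v) - 44*v*exp(2*v) - 16*v*exp(v) + 6*v - 54*exp(3*v) - 44*exp(2*v) - 8*exp(v)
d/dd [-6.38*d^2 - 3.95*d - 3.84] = -12.76*d - 3.95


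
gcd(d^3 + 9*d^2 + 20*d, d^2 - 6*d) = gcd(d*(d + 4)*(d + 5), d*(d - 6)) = d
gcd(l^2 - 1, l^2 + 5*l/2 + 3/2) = l + 1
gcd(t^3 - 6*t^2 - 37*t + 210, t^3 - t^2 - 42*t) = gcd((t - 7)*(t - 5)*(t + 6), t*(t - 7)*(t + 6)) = t^2 - t - 42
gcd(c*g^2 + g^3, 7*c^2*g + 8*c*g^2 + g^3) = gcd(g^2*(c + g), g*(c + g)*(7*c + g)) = c*g + g^2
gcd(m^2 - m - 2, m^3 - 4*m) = m - 2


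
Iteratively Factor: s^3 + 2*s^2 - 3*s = (s)*(s^2 + 2*s - 3) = s*(s + 3)*(s - 1)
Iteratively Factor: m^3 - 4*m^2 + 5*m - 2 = (m - 1)*(m^2 - 3*m + 2) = (m - 2)*(m - 1)*(m - 1)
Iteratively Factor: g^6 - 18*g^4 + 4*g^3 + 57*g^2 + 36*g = (g)*(g^5 - 18*g^3 + 4*g^2 + 57*g + 36) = g*(g + 4)*(g^4 - 4*g^3 - 2*g^2 + 12*g + 9) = g*(g - 3)*(g + 4)*(g^3 - g^2 - 5*g - 3) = g*(g - 3)^2*(g + 4)*(g^2 + 2*g + 1) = g*(g - 3)^2*(g + 1)*(g + 4)*(g + 1)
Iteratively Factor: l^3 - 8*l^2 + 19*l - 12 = (l - 1)*(l^2 - 7*l + 12) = (l - 3)*(l - 1)*(l - 4)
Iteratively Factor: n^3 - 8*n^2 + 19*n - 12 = (n - 4)*(n^2 - 4*n + 3) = (n - 4)*(n - 1)*(n - 3)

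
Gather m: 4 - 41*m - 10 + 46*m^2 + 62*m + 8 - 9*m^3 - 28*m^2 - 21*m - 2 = -9*m^3 + 18*m^2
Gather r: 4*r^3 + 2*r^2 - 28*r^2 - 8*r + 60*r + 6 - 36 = 4*r^3 - 26*r^2 + 52*r - 30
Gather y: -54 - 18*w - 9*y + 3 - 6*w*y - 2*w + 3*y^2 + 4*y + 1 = -20*w + 3*y^2 + y*(-6*w - 5) - 50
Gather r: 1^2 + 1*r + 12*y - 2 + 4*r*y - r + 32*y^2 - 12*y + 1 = 4*r*y + 32*y^2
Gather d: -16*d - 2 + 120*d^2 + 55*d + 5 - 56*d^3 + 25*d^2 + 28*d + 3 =-56*d^3 + 145*d^2 + 67*d + 6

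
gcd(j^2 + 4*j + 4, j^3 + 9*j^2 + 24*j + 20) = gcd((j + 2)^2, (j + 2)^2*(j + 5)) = j^2 + 4*j + 4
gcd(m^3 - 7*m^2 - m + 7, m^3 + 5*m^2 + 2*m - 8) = m - 1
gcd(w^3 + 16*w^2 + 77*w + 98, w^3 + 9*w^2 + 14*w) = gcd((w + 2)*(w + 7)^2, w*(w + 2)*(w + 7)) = w^2 + 9*w + 14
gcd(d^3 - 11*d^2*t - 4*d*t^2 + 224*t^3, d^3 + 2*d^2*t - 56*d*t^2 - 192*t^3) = -d^2 + 4*d*t + 32*t^2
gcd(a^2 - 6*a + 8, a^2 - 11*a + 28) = a - 4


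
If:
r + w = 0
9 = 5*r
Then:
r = 9/5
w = -9/5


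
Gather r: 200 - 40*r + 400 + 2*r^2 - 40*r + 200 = 2*r^2 - 80*r + 800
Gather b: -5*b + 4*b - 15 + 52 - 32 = 5 - b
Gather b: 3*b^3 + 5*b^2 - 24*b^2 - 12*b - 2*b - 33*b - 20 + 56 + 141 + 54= 3*b^3 - 19*b^2 - 47*b + 231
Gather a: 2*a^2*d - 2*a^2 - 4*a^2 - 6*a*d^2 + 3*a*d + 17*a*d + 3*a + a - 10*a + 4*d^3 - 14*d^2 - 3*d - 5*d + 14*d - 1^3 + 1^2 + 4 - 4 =a^2*(2*d - 6) + a*(-6*d^2 + 20*d - 6) + 4*d^3 - 14*d^2 + 6*d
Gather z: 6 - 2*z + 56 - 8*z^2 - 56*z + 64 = -8*z^2 - 58*z + 126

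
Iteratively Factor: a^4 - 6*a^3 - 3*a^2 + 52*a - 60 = (a - 2)*(a^3 - 4*a^2 - 11*a + 30) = (a - 2)*(a + 3)*(a^2 - 7*a + 10) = (a - 5)*(a - 2)*(a + 3)*(a - 2)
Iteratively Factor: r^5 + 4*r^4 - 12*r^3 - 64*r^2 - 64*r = (r - 4)*(r^4 + 8*r^3 + 20*r^2 + 16*r) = (r - 4)*(r + 2)*(r^3 + 6*r^2 + 8*r) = r*(r - 4)*(r + 2)*(r^2 + 6*r + 8) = r*(r - 4)*(r + 2)*(r + 4)*(r + 2)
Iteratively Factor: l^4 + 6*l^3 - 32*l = (l + 4)*(l^3 + 2*l^2 - 8*l) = l*(l + 4)*(l^2 + 2*l - 8) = l*(l + 4)^2*(l - 2)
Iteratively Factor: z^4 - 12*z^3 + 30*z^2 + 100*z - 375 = (z - 5)*(z^3 - 7*z^2 - 5*z + 75) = (z - 5)^2*(z^2 - 2*z - 15) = (z - 5)^2*(z + 3)*(z - 5)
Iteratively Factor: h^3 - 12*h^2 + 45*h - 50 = (h - 5)*(h^2 - 7*h + 10) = (h - 5)*(h - 2)*(h - 5)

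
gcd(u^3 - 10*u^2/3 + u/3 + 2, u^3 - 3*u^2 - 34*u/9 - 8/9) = u + 2/3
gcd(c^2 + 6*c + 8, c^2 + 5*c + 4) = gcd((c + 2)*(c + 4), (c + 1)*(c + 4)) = c + 4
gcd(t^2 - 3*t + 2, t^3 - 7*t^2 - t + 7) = t - 1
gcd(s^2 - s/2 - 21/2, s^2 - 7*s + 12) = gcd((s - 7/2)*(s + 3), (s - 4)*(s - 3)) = 1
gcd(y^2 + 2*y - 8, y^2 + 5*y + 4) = y + 4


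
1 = 1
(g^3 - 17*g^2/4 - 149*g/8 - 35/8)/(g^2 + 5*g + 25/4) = (4*g^2 - 27*g - 7)/(2*(2*g + 5))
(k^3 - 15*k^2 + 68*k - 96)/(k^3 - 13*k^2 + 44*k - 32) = (k - 3)/(k - 1)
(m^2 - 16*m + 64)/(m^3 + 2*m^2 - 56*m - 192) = (m - 8)/(m^2 + 10*m + 24)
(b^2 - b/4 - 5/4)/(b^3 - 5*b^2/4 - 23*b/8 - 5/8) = 2*(4*b - 5)/(8*b^2 - 18*b - 5)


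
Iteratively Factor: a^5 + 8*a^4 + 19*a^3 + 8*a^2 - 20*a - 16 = (a + 2)*(a^4 + 6*a^3 + 7*a^2 - 6*a - 8) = (a + 2)*(a + 4)*(a^3 + 2*a^2 - a - 2) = (a + 2)^2*(a + 4)*(a^2 - 1) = (a - 1)*(a + 2)^2*(a + 4)*(a + 1)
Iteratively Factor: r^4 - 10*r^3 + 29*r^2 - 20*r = (r - 5)*(r^3 - 5*r^2 + 4*r) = (r - 5)*(r - 4)*(r^2 - r) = r*(r - 5)*(r - 4)*(r - 1)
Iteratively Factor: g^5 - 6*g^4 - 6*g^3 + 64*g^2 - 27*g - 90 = (g + 3)*(g^4 - 9*g^3 + 21*g^2 + g - 30) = (g - 5)*(g + 3)*(g^3 - 4*g^2 + g + 6) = (g - 5)*(g + 1)*(g + 3)*(g^2 - 5*g + 6) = (g - 5)*(g - 2)*(g + 1)*(g + 3)*(g - 3)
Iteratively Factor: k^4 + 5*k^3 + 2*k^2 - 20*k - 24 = (k + 3)*(k^3 + 2*k^2 - 4*k - 8) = (k + 2)*(k + 3)*(k^2 - 4) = (k - 2)*(k + 2)*(k + 3)*(k + 2)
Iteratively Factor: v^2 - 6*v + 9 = (v - 3)*(v - 3)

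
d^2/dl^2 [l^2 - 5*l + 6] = 2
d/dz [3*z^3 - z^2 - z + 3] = 9*z^2 - 2*z - 1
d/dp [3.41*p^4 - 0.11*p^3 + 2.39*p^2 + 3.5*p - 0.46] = 13.64*p^3 - 0.33*p^2 + 4.78*p + 3.5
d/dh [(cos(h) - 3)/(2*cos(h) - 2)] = -sin(h)/(cos(h) - 1)^2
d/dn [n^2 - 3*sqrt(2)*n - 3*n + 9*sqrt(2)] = 2*n - 3*sqrt(2) - 3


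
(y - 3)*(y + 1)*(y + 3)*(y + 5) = y^4 + 6*y^3 - 4*y^2 - 54*y - 45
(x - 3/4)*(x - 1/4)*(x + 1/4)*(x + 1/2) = x^4 - x^3/4 - 7*x^2/16 + x/64 + 3/128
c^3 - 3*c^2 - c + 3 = (c - 3)*(c - 1)*(c + 1)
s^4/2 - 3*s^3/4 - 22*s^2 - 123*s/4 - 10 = (s/2 + 1/2)*(s - 8)*(s + 1/2)*(s + 5)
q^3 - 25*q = q*(q - 5)*(q + 5)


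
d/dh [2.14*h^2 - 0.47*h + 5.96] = 4.28*h - 0.47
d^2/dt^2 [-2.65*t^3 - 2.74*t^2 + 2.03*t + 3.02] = -15.9*t - 5.48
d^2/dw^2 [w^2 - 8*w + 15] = 2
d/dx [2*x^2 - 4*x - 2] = 4*x - 4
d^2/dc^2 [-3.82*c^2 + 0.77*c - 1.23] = -7.64000000000000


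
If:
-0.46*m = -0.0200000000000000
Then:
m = 0.04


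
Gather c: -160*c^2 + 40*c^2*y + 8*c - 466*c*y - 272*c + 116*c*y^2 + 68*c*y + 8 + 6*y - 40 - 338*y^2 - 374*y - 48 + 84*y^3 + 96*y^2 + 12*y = c^2*(40*y - 160) + c*(116*y^2 - 398*y - 264) + 84*y^3 - 242*y^2 - 356*y - 80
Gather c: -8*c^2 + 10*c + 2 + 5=-8*c^2 + 10*c + 7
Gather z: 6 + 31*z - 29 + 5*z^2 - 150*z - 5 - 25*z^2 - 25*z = -20*z^2 - 144*z - 28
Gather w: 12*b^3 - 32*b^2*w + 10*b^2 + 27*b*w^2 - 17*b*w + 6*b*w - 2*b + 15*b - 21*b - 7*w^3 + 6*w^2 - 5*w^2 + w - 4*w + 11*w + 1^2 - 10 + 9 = 12*b^3 + 10*b^2 - 8*b - 7*w^3 + w^2*(27*b + 1) + w*(-32*b^2 - 11*b + 8)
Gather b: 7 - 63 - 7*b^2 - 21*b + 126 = -7*b^2 - 21*b + 70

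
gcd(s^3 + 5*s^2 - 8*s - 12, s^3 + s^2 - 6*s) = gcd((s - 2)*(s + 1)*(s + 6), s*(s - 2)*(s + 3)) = s - 2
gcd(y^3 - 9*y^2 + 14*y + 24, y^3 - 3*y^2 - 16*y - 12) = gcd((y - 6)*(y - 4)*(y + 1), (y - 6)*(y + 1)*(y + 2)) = y^2 - 5*y - 6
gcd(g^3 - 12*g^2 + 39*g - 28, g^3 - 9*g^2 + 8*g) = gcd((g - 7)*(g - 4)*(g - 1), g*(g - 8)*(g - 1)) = g - 1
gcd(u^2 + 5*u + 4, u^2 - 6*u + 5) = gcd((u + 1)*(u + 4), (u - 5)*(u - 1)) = 1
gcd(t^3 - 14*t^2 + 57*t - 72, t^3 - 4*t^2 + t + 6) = t - 3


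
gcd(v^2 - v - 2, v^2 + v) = v + 1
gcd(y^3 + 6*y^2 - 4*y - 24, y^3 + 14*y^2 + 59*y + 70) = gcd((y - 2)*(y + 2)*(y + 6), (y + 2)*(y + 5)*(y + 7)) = y + 2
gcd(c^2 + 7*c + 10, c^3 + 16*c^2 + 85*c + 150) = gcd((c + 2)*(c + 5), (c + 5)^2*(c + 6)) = c + 5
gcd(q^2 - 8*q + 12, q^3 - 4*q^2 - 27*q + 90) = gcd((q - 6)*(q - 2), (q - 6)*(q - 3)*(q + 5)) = q - 6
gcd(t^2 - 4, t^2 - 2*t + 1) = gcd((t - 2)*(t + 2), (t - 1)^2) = 1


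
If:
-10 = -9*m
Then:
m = 10/9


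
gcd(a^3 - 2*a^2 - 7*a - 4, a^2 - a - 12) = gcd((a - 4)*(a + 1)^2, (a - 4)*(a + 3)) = a - 4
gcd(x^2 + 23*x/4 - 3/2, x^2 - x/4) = x - 1/4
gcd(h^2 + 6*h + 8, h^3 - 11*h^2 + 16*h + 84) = h + 2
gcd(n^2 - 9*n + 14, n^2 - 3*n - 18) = 1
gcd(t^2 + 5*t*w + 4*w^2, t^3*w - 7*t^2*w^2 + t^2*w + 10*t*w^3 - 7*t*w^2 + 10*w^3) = 1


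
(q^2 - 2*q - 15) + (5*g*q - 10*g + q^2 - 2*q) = 5*g*q - 10*g + 2*q^2 - 4*q - 15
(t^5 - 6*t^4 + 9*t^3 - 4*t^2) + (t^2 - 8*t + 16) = t^5 - 6*t^4 + 9*t^3 - 3*t^2 - 8*t + 16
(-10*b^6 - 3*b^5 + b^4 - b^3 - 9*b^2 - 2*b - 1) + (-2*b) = -10*b^6 - 3*b^5 + b^4 - b^3 - 9*b^2 - 4*b - 1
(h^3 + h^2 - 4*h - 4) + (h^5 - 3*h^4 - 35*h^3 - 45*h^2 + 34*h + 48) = h^5 - 3*h^4 - 34*h^3 - 44*h^2 + 30*h + 44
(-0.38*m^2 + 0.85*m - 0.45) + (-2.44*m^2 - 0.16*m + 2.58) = -2.82*m^2 + 0.69*m + 2.13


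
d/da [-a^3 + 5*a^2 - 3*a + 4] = -3*a^2 + 10*a - 3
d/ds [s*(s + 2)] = 2*s + 2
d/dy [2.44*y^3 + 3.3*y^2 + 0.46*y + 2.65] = 7.32*y^2 + 6.6*y + 0.46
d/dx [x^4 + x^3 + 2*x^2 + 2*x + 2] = 4*x^3 + 3*x^2 + 4*x + 2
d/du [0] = 0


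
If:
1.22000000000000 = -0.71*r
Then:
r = -1.72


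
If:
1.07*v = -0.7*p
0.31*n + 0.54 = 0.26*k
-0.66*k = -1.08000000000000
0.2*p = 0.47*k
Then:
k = 1.64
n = -0.37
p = 3.85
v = -2.52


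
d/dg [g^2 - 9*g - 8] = 2*g - 9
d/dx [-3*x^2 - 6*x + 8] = -6*x - 6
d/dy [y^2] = 2*y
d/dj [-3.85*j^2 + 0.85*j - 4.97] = 0.85 - 7.7*j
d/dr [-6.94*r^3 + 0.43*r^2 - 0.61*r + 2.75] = -20.82*r^2 + 0.86*r - 0.61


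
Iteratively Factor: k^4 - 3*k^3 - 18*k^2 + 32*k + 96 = (k + 3)*(k^3 - 6*k^2 + 32) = (k + 2)*(k + 3)*(k^2 - 8*k + 16) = (k - 4)*(k + 2)*(k + 3)*(k - 4)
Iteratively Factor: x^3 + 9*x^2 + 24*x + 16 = (x + 1)*(x^2 + 8*x + 16) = (x + 1)*(x + 4)*(x + 4)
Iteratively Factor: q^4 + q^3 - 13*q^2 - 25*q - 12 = (q + 3)*(q^3 - 2*q^2 - 7*q - 4) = (q + 1)*(q + 3)*(q^2 - 3*q - 4) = (q + 1)^2*(q + 3)*(q - 4)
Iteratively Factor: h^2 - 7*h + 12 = (h - 4)*(h - 3)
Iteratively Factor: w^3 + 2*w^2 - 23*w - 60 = (w + 4)*(w^2 - 2*w - 15) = (w + 3)*(w + 4)*(w - 5)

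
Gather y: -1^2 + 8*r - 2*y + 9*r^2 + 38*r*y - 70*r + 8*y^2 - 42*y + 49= 9*r^2 - 62*r + 8*y^2 + y*(38*r - 44) + 48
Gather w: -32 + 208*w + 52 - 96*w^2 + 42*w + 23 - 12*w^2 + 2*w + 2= -108*w^2 + 252*w + 45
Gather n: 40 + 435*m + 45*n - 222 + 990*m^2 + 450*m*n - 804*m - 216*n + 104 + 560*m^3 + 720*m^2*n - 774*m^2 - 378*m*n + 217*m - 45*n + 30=560*m^3 + 216*m^2 - 152*m + n*(720*m^2 + 72*m - 216) - 48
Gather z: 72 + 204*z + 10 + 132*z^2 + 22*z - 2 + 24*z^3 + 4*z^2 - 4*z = 24*z^3 + 136*z^2 + 222*z + 80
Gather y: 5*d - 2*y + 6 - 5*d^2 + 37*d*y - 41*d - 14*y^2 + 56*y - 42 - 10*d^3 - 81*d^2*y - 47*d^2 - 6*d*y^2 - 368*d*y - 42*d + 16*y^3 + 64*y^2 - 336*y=-10*d^3 - 52*d^2 - 78*d + 16*y^3 + y^2*(50 - 6*d) + y*(-81*d^2 - 331*d - 282) - 36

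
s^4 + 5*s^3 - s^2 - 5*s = s*(s - 1)*(s + 1)*(s + 5)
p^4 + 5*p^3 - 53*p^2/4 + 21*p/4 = p*(p - 3/2)*(p - 1/2)*(p + 7)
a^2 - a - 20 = (a - 5)*(a + 4)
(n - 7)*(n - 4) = n^2 - 11*n + 28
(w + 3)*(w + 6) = w^2 + 9*w + 18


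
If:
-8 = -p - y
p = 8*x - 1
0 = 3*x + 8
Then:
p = -67/3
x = -8/3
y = 91/3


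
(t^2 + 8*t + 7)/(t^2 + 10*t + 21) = (t + 1)/(t + 3)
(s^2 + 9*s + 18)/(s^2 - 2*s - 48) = (s + 3)/(s - 8)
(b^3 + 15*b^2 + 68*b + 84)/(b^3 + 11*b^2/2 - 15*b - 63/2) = 2*(b^2 + 8*b + 12)/(2*b^2 - 3*b - 9)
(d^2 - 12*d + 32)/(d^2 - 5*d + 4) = (d - 8)/(d - 1)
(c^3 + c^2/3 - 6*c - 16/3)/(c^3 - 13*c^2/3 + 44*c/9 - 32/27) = 9*(c^2 + 3*c + 2)/(9*c^2 - 15*c + 4)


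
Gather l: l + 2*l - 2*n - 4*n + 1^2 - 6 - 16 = 3*l - 6*n - 21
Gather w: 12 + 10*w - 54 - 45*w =-35*w - 42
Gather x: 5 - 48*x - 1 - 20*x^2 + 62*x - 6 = -20*x^2 + 14*x - 2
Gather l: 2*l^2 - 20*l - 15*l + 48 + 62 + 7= 2*l^2 - 35*l + 117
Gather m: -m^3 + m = -m^3 + m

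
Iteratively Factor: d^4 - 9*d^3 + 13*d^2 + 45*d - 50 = (d + 2)*(d^3 - 11*d^2 + 35*d - 25) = (d - 1)*(d + 2)*(d^2 - 10*d + 25) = (d - 5)*(d - 1)*(d + 2)*(d - 5)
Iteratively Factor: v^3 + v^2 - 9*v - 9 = (v - 3)*(v^2 + 4*v + 3) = (v - 3)*(v + 1)*(v + 3)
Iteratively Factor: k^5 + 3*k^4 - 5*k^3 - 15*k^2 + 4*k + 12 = (k + 2)*(k^4 + k^3 - 7*k^2 - k + 6) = (k - 2)*(k + 2)*(k^3 + 3*k^2 - k - 3) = (k - 2)*(k + 1)*(k + 2)*(k^2 + 2*k - 3) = (k - 2)*(k + 1)*(k + 2)*(k + 3)*(k - 1)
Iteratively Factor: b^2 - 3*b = (b - 3)*(b)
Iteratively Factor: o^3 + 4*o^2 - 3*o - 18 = (o + 3)*(o^2 + o - 6) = (o + 3)^2*(o - 2)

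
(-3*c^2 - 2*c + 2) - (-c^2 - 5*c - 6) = -2*c^2 + 3*c + 8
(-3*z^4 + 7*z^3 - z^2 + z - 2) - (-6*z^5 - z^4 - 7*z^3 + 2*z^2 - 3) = 6*z^5 - 2*z^4 + 14*z^3 - 3*z^2 + z + 1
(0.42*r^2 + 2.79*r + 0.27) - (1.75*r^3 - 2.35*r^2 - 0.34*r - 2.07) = -1.75*r^3 + 2.77*r^2 + 3.13*r + 2.34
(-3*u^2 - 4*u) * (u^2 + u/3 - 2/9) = -3*u^4 - 5*u^3 - 2*u^2/3 + 8*u/9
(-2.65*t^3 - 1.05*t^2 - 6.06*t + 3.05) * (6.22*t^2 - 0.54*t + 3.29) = -16.483*t^5 - 5.1*t^4 - 45.8447*t^3 + 18.7889*t^2 - 21.5844*t + 10.0345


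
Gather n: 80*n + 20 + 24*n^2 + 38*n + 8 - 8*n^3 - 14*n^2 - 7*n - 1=-8*n^3 + 10*n^2 + 111*n + 27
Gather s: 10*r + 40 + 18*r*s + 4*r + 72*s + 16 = 14*r + s*(18*r + 72) + 56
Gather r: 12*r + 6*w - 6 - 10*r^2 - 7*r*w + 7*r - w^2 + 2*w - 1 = -10*r^2 + r*(19 - 7*w) - w^2 + 8*w - 7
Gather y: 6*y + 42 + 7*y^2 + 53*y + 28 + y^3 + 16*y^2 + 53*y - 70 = y^3 + 23*y^2 + 112*y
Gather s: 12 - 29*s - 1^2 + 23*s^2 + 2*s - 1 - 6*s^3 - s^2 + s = -6*s^3 + 22*s^2 - 26*s + 10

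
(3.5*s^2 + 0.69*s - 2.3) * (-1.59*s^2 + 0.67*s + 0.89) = -5.565*s^4 + 1.2479*s^3 + 7.2343*s^2 - 0.9269*s - 2.047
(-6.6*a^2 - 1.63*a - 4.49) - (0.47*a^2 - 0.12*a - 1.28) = -7.07*a^2 - 1.51*a - 3.21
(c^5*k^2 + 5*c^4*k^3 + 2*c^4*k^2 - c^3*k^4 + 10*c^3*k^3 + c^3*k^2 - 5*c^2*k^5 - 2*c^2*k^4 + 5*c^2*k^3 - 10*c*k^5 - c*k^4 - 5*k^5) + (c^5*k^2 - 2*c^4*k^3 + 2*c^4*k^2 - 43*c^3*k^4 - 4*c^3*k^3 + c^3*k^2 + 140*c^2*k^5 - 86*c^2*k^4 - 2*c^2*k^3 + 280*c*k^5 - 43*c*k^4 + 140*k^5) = 2*c^5*k^2 + 3*c^4*k^3 + 4*c^4*k^2 - 44*c^3*k^4 + 6*c^3*k^3 + 2*c^3*k^2 + 135*c^2*k^5 - 88*c^2*k^4 + 3*c^2*k^3 + 270*c*k^5 - 44*c*k^4 + 135*k^5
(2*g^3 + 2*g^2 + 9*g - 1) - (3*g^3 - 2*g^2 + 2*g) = -g^3 + 4*g^2 + 7*g - 1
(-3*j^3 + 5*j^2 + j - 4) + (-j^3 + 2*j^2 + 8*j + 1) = -4*j^3 + 7*j^2 + 9*j - 3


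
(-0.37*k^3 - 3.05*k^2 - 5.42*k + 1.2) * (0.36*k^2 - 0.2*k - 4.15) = -0.1332*k^5 - 1.024*k^4 + 0.1943*k^3 + 14.1735*k^2 + 22.253*k - 4.98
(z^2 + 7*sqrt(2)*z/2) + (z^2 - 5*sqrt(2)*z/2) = 2*z^2 + sqrt(2)*z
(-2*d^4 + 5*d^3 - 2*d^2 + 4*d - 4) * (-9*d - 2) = 18*d^5 - 41*d^4 + 8*d^3 - 32*d^2 + 28*d + 8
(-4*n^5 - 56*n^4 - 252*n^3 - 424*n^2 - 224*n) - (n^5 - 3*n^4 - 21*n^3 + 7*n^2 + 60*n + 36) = -5*n^5 - 53*n^4 - 231*n^3 - 431*n^2 - 284*n - 36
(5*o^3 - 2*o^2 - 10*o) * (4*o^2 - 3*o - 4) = 20*o^5 - 23*o^4 - 54*o^3 + 38*o^2 + 40*o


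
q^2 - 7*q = q*(q - 7)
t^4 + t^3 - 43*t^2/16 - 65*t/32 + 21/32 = (t - 3/2)*(t - 1/4)*(t + 1)*(t + 7/4)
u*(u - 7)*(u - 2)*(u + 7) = u^4 - 2*u^3 - 49*u^2 + 98*u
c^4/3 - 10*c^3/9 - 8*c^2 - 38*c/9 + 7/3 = (c/3 + 1)*(c - 7)*(c - 1/3)*(c + 1)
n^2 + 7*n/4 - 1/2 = (n - 1/4)*(n + 2)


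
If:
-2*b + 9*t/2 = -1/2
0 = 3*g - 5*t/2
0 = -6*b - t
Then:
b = 1/58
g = -5/58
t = -3/29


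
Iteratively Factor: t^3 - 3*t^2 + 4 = (t + 1)*(t^2 - 4*t + 4) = (t - 2)*(t + 1)*(t - 2)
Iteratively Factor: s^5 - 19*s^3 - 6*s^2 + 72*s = (s)*(s^4 - 19*s^2 - 6*s + 72) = s*(s - 2)*(s^3 + 2*s^2 - 15*s - 36) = s*(s - 4)*(s - 2)*(s^2 + 6*s + 9) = s*(s - 4)*(s - 2)*(s + 3)*(s + 3)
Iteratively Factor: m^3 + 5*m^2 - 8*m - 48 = (m + 4)*(m^2 + m - 12) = (m - 3)*(m + 4)*(m + 4)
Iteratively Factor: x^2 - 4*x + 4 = (x - 2)*(x - 2)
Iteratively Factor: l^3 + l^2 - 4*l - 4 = (l + 2)*(l^2 - l - 2) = (l + 1)*(l + 2)*(l - 2)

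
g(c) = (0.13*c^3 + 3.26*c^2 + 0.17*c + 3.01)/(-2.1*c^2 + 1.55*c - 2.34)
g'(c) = (4.2*c - 1.55)*(0.13*c^3 + 3.26*c^2 + 0.17*c + 3.01)/(-2.1*c^2 + 1.55*c - 2.34)^2 + (0.39*c^2 + 6.52*c + 0.17)/(-2.1*c^2 + 1.55*c - 2.34) = (-0.273*c^4 + 0.403*c^3 + 4.4974*c^2 - 2.6148*c - 5.0633)/(4.41*c^4 - 6.51*c^3 + 12.2305*c^2 - 7.254*c + 5.4756)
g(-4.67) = -1.08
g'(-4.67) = -0.02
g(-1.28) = -1.01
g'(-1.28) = 0.07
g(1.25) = -2.33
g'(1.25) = -0.09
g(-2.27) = -1.07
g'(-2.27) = 0.04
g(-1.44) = -1.02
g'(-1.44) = 0.07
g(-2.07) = -1.06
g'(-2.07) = 0.05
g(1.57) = -2.32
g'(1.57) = 0.07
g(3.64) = -2.17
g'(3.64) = 0.03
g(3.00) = -2.19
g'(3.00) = 0.06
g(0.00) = -1.29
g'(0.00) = -0.92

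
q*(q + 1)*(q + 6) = q^3 + 7*q^2 + 6*q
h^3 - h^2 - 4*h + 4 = (h - 2)*(h - 1)*(h + 2)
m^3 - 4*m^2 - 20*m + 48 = (m - 6)*(m - 2)*(m + 4)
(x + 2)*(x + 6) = x^2 + 8*x + 12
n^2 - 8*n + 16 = (n - 4)^2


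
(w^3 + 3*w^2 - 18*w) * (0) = 0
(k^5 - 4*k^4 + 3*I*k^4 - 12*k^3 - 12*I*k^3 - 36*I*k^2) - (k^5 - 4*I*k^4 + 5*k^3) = -4*k^4 + 7*I*k^4 - 17*k^3 - 12*I*k^3 - 36*I*k^2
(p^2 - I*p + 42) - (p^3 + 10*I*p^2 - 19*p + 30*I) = -p^3 + p^2 - 10*I*p^2 + 19*p - I*p + 42 - 30*I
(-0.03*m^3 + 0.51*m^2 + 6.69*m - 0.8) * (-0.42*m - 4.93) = 0.0126*m^4 - 0.0663*m^3 - 5.3241*m^2 - 32.6457*m + 3.944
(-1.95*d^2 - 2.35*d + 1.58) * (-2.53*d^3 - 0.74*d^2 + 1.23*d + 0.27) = 4.9335*d^5 + 7.3885*d^4 - 4.6569*d^3 - 4.5862*d^2 + 1.3089*d + 0.4266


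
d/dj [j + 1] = 1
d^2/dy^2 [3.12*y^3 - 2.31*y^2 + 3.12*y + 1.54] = 18.72*y - 4.62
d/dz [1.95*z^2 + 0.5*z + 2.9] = 3.9*z + 0.5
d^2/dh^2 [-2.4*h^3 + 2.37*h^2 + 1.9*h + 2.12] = 4.74 - 14.4*h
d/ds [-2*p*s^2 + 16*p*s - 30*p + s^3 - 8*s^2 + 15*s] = -4*p*s + 16*p + 3*s^2 - 16*s + 15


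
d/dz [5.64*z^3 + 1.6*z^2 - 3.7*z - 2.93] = 16.92*z^2 + 3.2*z - 3.7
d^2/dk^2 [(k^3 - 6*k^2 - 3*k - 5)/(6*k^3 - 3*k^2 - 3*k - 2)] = 6*(-66*k^6 - 90*k^5 - 390*k^4 + 64*k^3 + 15*k^2 - 83*k - 7)/(216*k^9 - 324*k^8 - 162*k^7 + 81*k^6 + 297*k^5 + 81*k^4 - 63*k^3 - 90*k^2 - 36*k - 8)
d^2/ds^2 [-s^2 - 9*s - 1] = -2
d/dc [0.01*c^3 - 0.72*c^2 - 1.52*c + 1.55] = 0.03*c^2 - 1.44*c - 1.52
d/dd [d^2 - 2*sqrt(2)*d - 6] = 2*d - 2*sqrt(2)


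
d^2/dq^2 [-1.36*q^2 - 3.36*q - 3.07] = -2.72000000000000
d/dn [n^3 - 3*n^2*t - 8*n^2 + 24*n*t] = 3*n^2 - 6*n*t - 16*n + 24*t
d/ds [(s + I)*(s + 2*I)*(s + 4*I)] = 3*s^2 + 14*I*s - 14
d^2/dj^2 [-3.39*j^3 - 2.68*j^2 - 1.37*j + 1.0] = -20.34*j - 5.36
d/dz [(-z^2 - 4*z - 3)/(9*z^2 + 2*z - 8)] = 2*(17*z^2 + 35*z + 19)/(81*z^4 + 36*z^3 - 140*z^2 - 32*z + 64)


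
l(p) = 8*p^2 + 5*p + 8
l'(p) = 16*p + 5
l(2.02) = 50.74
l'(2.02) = 37.32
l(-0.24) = 7.26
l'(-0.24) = 1.16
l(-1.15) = 12.83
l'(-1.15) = -13.40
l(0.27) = 9.93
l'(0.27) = 9.32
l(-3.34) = 80.54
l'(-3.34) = -48.44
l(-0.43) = 7.33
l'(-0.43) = -1.88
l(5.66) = 292.58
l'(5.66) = 95.56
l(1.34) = 29.06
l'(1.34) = 26.44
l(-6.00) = 266.00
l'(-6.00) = -91.00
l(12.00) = 1220.00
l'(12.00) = 197.00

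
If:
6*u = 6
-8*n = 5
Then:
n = -5/8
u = 1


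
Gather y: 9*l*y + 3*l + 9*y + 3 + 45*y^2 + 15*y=3*l + 45*y^2 + y*(9*l + 24) + 3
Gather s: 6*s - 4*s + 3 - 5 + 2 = 2*s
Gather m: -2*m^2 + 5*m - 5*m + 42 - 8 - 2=32 - 2*m^2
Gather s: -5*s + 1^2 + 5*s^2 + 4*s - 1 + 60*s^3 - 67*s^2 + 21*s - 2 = 60*s^3 - 62*s^2 + 20*s - 2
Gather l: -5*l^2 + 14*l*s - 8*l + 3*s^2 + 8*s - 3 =-5*l^2 + l*(14*s - 8) + 3*s^2 + 8*s - 3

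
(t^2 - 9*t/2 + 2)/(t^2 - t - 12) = (t - 1/2)/(t + 3)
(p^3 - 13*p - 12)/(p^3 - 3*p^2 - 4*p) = (p + 3)/p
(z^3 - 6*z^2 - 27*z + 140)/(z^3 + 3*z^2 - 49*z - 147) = (z^2 + z - 20)/(z^2 + 10*z + 21)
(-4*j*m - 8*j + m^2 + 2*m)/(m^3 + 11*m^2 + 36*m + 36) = (-4*j + m)/(m^2 + 9*m + 18)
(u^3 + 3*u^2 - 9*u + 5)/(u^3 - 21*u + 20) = (u - 1)/(u - 4)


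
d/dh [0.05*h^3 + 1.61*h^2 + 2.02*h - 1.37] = 0.15*h^2 + 3.22*h + 2.02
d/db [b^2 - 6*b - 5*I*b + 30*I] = 2*b - 6 - 5*I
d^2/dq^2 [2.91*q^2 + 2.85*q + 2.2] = 5.82000000000000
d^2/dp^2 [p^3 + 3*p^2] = 6*p + 6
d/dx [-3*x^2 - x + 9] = -6*x - 1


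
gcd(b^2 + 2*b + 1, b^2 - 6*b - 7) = b + 1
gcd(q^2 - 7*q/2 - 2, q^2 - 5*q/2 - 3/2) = q + 1/2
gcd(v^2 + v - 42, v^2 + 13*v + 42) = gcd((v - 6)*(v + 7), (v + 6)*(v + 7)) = v + 7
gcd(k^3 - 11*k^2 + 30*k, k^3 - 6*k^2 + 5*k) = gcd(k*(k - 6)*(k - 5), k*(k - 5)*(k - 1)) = k^2 - 5*k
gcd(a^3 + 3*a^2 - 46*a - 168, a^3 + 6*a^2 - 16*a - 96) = a^2 + 10*a + 24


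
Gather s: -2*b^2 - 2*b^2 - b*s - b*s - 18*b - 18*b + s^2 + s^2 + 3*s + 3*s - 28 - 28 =-4*b^2 - 36*b + 2*s^2 + s*(6 - 2*b) - 56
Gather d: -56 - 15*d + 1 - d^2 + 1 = -d^2 - 15*d - 54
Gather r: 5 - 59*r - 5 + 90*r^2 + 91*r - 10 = 90*r^2 + 32*r - 10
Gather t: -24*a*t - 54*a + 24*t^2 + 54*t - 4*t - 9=-54*a + 24*t^2 + t*(50 - 24*a) - 9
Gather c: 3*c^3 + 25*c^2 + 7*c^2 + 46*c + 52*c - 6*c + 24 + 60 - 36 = 3*c^3 + 32*c^2 + 92*c + 48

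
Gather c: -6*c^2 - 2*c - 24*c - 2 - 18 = -6*c^2 - 26*c - 20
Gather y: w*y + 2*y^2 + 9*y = 2*y^2 + y*(w + 9)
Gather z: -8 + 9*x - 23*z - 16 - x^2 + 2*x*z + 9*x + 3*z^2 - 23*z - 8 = -x^2 + 18*x + 3*z^2 + z*(2*x - 46) - 32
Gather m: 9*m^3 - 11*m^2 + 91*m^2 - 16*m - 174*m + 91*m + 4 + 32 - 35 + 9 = 9*m^3 + 80*m^2 - 99*m + 10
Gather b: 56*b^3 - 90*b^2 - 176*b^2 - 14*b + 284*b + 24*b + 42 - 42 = 56*b^3 - 266*b^2 + 294*b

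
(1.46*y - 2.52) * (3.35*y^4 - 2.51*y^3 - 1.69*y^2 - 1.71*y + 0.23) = 4.891*y^5 - 12.1066*y^4 + 3.8578*y^3 + 1.7622*y^2 + 4.645*y - 0.5796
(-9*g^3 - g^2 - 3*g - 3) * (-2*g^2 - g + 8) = 18*g^5 + 11*g^4 - 65*g^3 + g^2 - 21*g - 24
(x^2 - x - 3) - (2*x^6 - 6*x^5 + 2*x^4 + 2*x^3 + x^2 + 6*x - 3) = -2*x^6 + 6*x^5 - 2*x^4 - 2*x^3 - 7*x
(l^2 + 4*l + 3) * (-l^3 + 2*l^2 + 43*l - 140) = -l^5 - 2*l^4 + 48*l^3 + 38*l^2 - 431*l - 420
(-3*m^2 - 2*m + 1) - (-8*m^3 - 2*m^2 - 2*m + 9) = 8*m^3 - m^2 - 8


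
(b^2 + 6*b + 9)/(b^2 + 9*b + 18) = (b + 3)/(b + 6)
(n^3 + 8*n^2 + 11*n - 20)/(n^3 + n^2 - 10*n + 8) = (n + 5)/(n - 2)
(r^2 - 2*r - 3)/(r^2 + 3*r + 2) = (r - 3)/(r + 2)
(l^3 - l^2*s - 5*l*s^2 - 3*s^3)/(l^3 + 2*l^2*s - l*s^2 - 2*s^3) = (-l^2 + 2*l*s + 3*s^2)/(-l^2 - l*s + 2*s^2)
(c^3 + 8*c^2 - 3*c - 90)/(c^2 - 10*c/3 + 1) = 3*(c^2 + 11*c + 30)/(3*c - 1)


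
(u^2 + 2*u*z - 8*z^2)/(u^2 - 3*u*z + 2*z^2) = (-u - 4*z)/(-u + z)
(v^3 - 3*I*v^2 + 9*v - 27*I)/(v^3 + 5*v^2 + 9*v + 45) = (v - 3*I)/(v + 5)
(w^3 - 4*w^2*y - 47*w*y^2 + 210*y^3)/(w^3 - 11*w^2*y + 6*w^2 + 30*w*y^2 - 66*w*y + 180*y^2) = (w + 7*y)/(w + 6)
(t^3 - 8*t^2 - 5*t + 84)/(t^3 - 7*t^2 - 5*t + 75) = (t^2 - 11*t + 28)/(t^2 - 10*t + 25)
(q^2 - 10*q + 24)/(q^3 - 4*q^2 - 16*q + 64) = (q - 6)/(q^2 - 16)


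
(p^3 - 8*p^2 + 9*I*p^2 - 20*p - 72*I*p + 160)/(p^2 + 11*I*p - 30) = (p^2 + 4*p*(-2 + I) - 32*I)/(p + 6*I)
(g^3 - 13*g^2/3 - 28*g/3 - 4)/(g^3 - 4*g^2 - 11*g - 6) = (g + 2/3)/(g + 1)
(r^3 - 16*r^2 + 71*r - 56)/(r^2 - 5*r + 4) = (r^2 - 15*r + 56)/(r - 4)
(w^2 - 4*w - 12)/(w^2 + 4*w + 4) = (w - 6)/(w + 2)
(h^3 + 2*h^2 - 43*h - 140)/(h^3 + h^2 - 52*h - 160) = (h - 7)/(h - 8)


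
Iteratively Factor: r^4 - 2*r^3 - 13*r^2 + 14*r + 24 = (r + 1)*(r^3 - 3*r^2 - 10*r + 24) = (r + 1)*(r + 3)*(r^2 - 6*r + 8) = (r - 2)*(r + 1)*(r + 3)*(r - 4)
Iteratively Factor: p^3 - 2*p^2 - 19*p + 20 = (p - 5)*(p^2 + 3*p - 4) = (p - 5)*(p - 1)*(p + 4)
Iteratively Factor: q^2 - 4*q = (q - 4)*(q)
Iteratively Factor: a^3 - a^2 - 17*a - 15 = (a - 5)*(a^2 + 4*a + 3) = (a - 5)*(a + 1)*(a + 3)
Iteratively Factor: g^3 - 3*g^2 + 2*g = (g - 2)*(g^2 - g) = g*(g - 2)*(g - 1)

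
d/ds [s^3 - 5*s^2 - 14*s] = 3*s^2 - 10*s - 14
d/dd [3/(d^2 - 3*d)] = 3*(3 - 2*d)/(d^2*(d - 3)^2)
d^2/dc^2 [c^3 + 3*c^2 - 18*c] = 6*c + 6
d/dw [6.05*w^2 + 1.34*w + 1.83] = 12.1*w + 1.34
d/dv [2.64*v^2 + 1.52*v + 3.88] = 5.28*v + 1.52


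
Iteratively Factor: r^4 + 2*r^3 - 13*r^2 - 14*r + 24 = (r - 1)*(r^3 + 3*r^2 - 10*r - 24) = (r - 3)*(r - 1)*(r^2 + 6*r + 8) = (r - 3)*(r - 1)*(r + 2)*(r + 4)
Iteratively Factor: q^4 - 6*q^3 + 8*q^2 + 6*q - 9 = (q - 3)*(q^3 - 3*q^2 - q + 3) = (q - 3)*(q - 1)*(q^2 - 2*q - 3) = (q - 3)^2*(q - 1)*(q + 1)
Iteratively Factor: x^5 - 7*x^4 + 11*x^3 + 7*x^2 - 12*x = (x + 1)*(x^4 - 8*x^3 + 19*x^2 - 12*x) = (x - 4)*(x + 1)*(x^3 - 4*x^2 + 3*x) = (x - 4)*(x - 1)*(x + 1)*(x^2 - 3*x) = (x - 4)*(x - 3)*(x - 1)*(x + 1)*(x)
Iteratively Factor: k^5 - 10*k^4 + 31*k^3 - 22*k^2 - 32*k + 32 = (k - 4)*(k^4 - 6*k^3 + 7*k^2 + 6*k - 8) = (k - 4)*(k - 2)*(k^3 - 4*k^2 - k + 4) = (k - 4)*(k - 2)*(k + 1)*(k^2 - 5*k + 4) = (k - 4)^2*(k - 2)*(k + 1)*(k - 1)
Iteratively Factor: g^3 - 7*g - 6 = (g + 1)*(g^2 - g - 6) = (g + 1)*(g + 2)*(g - 3)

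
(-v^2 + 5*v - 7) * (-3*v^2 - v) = 3*v^4 - 14*v^3 + 16*v^2 + 7*v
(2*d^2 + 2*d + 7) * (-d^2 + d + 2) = -2*d^4 - d^2 + 11*d + 14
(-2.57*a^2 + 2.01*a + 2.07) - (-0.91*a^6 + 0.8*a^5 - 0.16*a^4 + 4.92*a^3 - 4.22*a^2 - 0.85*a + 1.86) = 0.91*a^6 - 0.8*a^5 + 0.16*a^4 - 4.92*a^3 + 1.65*a^2 + 2.86*a + 0.21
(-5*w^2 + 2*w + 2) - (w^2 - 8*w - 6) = -6*w^2 + 10*w + 8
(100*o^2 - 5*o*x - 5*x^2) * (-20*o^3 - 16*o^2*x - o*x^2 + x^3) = -2000*o^5 - 1500*o^4*x + 80*o^3*x^2 + 185*o^2*x^3 - 5*x^5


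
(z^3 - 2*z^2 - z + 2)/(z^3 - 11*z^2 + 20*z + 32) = (z^2 - 3*z + 2)/(z^2 - 12*z + 32)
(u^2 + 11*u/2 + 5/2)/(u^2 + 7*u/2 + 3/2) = (u + 5)/(u + 3)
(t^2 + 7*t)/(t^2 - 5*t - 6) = t*(t + 7)/(t^2 - 5*t - 6)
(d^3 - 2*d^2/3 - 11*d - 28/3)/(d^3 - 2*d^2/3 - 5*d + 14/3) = (d^2 - 3*d - 4)/(d^2 - 3*d + 2)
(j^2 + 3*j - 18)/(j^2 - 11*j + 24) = (j + 6)/(j - 8)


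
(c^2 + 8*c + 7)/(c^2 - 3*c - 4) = (c + 7)/(c - 4)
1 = 1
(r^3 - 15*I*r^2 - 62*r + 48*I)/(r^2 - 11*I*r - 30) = (r^2 - 9*I*r - 8)/(r - 5*I)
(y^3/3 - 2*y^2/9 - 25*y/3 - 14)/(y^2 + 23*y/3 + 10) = (3*y^3 - 2*y^2 - 75*y - 126)/(3*(3*y^2 + 23*y + 30))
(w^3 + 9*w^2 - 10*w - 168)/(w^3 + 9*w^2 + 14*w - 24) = (w^2 + 3*w - 28)/(w^2 + 3*w - 4)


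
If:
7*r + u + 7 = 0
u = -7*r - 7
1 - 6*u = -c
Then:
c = 6*u - 1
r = -u/7 - 1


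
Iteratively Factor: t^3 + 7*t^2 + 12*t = (t)*(t^2 + 7*t + 12) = t*(t + 3)*(t + 4)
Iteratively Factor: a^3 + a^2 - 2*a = (a)*(a^2 + a - 2) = a*(a - 1)*(a + 2)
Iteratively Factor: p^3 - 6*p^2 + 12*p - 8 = (p - 2)*(p^2 - 4*p + 4) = (p - 2)^2*(p - 2)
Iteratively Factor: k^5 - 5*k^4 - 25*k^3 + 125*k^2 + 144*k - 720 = (k + 3)*(k^4 - 8*k^3 - k^2 + 128*k - 240) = (k - 3)*(k + 3)*(k^3 - 5*k^2 - 16*k + 80) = (k - 4)*(k - 3)*(k + 3)*(k^2 - k - 20) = (k - 4)*(k - 3)*(k + 3)*(k + 4)*(k - 5)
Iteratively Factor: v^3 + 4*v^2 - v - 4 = (v + 4)*(v^2 - 1) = (v + 1)*(v + 4)*(v - 1)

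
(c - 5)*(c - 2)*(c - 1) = c^3 - 8*c^2 + 17*c - 10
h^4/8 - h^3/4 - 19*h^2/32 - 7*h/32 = h*(h/4 + 1/4)*(h/2 + 1/4)*(h - 7/2)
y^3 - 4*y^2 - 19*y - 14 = (y - 7)*(y + 1)*(y + 2)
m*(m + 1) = m^2 + m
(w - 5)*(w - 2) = w^2 - 7*w + 10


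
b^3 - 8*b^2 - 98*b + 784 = (b - 8)*(b - 7*sqrt(2))*(b + 7*sqrt(2))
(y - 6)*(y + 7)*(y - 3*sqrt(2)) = y^3 - 3*sqrt(2)*y^2 + y^2 - 42*y - 3*sqrt(2)*y + 126*sqrt(2)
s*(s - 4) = s^2 - 4*s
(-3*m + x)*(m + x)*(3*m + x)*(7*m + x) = -63*m^4 - 72*m^3*x - 2*m^2*x^2 + 8*m*x^3 + x^4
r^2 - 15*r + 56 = (r - 8)*(r - 7)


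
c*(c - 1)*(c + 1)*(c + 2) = c^4 + 2*c^3 - c^2 - 2*c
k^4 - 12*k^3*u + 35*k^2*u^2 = k^2*(k - 7*u)*(k - 5*u)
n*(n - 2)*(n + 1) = n^3 - n^2 - 2*n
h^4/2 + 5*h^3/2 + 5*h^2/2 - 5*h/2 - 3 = (h/2 + 1/2)*(h - 1)*(h + 2)*(h + 3)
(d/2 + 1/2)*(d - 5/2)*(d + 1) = d^3/2 - d^2/4 - 2*d - 5/4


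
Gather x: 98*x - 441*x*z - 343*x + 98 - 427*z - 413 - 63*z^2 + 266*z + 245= x*(-441*z - 245) - 63*z^2 - 161*z - 70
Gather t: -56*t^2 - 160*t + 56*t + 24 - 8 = -56*t^2 - 104*t + 16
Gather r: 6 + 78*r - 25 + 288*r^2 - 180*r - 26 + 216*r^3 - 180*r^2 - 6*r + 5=216*r^3 + 108*r^2 - 108*r - 40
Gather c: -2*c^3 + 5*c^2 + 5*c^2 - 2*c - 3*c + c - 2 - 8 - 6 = -2*c^3 + 10*c^2 - 4*c - 16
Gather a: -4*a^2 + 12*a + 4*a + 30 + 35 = -4*a^2 + 16*a + 65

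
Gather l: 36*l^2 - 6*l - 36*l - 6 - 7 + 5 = 36*l^2 - 42*l - 8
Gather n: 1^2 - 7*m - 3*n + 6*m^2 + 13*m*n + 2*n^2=6*m^2 - 7*m + 2*n^2 + n*(13*m - 3) + 1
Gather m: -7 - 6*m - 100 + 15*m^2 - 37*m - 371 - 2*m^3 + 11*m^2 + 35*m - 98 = -2*m^3 + 26*m^2 - 8*m - 576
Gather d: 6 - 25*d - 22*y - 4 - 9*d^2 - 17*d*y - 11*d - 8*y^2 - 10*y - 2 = -9*d^2 + d*(-17*y - 36) - 8*y^2 - 32*y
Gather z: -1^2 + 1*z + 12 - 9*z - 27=-8*z - 16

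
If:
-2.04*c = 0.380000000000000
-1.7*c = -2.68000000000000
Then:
No Solution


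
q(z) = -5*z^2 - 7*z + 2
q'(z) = -10*z - 7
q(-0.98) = 4.06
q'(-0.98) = 2.80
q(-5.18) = -95.90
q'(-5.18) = 44.80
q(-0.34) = 3.80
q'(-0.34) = -3.60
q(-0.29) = 3.61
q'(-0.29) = -4.10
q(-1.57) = 0.67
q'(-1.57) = 8.70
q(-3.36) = -30.93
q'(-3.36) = 26.60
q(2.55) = -48.36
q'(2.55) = -32.50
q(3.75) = -94.56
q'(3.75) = -44.50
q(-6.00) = -136.00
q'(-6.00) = 53.00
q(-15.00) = -1018.00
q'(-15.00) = 143.00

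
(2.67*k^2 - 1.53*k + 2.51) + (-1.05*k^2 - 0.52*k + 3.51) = 1.62*k^2 - 2.05*k + 6.02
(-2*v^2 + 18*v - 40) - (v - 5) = -2*v^2 + 17*v - 35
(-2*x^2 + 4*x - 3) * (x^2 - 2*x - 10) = -2*x^4 + 8*x^3 + 9*x^2 - 34*x + 30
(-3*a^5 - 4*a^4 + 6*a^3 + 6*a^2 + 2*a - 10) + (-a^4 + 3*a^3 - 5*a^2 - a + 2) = -3*a^5 - 5*a^4 + 9*a^3 + a^2 + a - 8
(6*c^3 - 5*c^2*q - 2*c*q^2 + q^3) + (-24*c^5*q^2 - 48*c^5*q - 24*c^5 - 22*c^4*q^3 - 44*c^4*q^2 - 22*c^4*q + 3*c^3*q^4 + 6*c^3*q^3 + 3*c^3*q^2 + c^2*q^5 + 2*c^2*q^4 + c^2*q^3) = -24*c^5*q^2 - 48*c^5*q - 24*c^5 - 22*c^4*q^3 - 44*c^4*q^2 - 22*c^4*q + 3*c^3*q^4 + 6*c^3*q^3 + 3*c^3*q^2 + 6*c^3 + c^2*q^5 + 2*c^2*q^4 + c^2*q^3 - 5*c^2*q - 2*c*q^2 + q^3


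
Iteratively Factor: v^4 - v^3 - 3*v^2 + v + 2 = (v + 1)*(v^3 - 2*v^2 - v + 2) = (v + 1)^2*(v^2 - 3*v + 2) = (v - 1)*(v + 1)^2*(v - 2)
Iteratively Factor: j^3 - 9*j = (j - 3)*(j^2 + 3*j) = (j - 3)*(j + 3)*(j)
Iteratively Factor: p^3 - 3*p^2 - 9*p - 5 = (p + 1)*(p^2 - 4*p - 5) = (p + 1)^2*(p - 5)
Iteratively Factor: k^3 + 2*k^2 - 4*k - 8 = (k - 2)*(k^2 + 4*k + 4) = (k - 2)*(k + 2)*(k + 2)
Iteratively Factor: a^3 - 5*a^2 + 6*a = (a)*(a^2 - 5*a + 6) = a*(a - 3)*(a - 2)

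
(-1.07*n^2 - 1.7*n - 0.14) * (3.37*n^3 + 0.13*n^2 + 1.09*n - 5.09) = -3.6059*n^5 - 5.8681*n^4 - 1.8591*n^3 + 3.5751*n^2 + 8.5004*n + 0.7126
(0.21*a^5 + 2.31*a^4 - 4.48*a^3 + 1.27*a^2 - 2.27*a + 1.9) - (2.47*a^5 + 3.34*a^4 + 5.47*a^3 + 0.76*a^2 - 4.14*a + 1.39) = -2.26*a^5 - 1.03*a^4 - 9.95*a^3 + 0.51*a^2 + 1.87*a + 0.51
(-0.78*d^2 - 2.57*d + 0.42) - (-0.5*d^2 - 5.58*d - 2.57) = -0.28*d^2 + 3.01*d + 2.99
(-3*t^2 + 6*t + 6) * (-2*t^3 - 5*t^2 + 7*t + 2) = 6*t^5 + 3*t^4 - 63*t^3 + 6*t^2 + 54*t + 12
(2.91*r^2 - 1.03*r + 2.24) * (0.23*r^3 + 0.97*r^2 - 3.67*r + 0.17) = 0.6693*r^5 + 2.5858*r^4 - 11.1636*r^3 + 6.4476*r^2 - 8.3959*r + 0.3808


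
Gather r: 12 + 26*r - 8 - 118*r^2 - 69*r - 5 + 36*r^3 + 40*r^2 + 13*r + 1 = 36*r^3 - 78*r^2 - 30*r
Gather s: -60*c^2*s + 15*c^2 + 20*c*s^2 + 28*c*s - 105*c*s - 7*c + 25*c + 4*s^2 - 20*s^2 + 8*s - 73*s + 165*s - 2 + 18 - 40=15*c^2 + 18*c + s^2*(20*c - 16) + s*(-60*c^2 - 77*c + 100) - 24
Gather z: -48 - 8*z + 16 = -8*z - 32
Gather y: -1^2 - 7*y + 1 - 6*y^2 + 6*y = -6*y^2 - y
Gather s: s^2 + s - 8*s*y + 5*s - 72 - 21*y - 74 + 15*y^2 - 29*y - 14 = s^2 + s*(6 - 8*y) + 15*y^2 - 50*y - 160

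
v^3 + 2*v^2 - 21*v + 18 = (v - 3)*(v - 1)*(v + 6)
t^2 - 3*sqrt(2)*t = t*(t - 3*sqrt(2))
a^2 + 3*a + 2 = (a + 1)*(a + 2)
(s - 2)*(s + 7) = s^2 + 5*s - 14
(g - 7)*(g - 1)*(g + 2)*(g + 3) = g^4 - 3*g^3 - 27*g^2 - 13*g + 42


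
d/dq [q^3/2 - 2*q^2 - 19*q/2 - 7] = 3*q^2/2 - 4*q - 19/2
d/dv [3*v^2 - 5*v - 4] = 6*v - 5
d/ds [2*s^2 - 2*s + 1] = 4*s - 2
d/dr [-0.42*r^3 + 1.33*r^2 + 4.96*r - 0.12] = -1.26*r^2 + 2.66*r + 4.96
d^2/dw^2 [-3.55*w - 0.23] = 0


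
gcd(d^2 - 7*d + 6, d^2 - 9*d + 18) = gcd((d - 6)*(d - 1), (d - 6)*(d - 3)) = d - 6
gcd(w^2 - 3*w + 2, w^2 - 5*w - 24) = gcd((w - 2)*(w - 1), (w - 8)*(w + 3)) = 1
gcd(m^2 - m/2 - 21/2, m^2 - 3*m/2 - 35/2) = 1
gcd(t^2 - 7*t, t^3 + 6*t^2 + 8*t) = t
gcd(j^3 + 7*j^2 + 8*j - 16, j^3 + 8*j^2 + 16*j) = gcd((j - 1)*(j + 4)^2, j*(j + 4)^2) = j^2 + 8*j + 16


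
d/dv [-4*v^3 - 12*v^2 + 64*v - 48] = -12*v^2 - 24*v + 64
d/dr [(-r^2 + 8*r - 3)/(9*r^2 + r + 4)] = (-73*r^2 + 46*r + 35)/(81*r^4 + 18*r^3 + 73*r^2 + 8*r + 16)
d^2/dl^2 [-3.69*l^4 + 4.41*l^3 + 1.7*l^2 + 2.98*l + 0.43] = -44.28*l^2 + 26.46*l + 3.4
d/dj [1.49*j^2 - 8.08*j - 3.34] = 2.98*j - 8.08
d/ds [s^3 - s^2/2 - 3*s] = 3*s^2 - s - 3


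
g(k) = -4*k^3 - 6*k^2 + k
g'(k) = -12*k^2 - 12*k + 1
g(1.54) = -27.30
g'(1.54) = -45.94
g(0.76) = -4.46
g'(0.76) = -15.05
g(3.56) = -252.95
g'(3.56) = -193.80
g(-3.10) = 58.40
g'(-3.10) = -77.12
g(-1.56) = -0.98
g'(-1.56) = -9.48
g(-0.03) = -0.04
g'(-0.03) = 1.35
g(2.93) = -149.19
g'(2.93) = -137.18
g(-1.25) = -2.81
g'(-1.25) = -2.75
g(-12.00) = 6036.00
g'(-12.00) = -1583.00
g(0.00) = 0.00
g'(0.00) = 1.00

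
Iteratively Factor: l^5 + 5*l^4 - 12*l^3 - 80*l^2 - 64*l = (l - 4)*(l^4 + 9*l^3 + 24*l^2 + 16*l) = (l - 4)*(l + 1)*(l^3 + 8*l^2 + 16*l) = l*(l - 4)*(l + 1)*(l^2 + 8*l + 16) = l*(l - 4)*(l + 1)*(l + 4)*(l + 4)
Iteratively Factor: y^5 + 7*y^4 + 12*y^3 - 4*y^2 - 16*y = (y + 2)*(y^4 + 5*y^3 + 2*y^2 - 8*y) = (y + 2)^2*(y^3 + 3*y^2 - 4*y) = (y - 1)*(y + 2)^2*(y^2 + 4*y) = (y - 1)*(y + 2)^2*(y + 4)*(y)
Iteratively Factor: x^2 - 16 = (x - 4)*(x + 4)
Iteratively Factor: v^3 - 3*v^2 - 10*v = (v - 5)*(v^2 + 2*v) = v*(v - 5)*(v + 2)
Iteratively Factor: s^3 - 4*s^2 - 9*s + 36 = (s - 3)*(s^2 - s - 12) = (s - 3)*(s + 3)*(s - 4)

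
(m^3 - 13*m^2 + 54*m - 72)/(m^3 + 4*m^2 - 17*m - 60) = (m^2 - 9*m + 18)/(m^2 + 8*m + 15)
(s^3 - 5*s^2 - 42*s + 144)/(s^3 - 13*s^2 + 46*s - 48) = (s + 6)/(s - 2)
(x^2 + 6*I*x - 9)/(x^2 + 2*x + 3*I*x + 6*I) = (x + 3*I)/(x + 2)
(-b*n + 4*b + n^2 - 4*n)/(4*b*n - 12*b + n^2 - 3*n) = (-b*n + 4*b + n^2 - 4*n)/(4*b*n - 12*b + n^2 - 3*n)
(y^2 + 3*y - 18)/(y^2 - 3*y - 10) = (-y^2 - 3*y + 18)/(-y^2 + 3*y + 10)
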